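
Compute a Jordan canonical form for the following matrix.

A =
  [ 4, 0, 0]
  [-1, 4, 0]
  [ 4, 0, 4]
J_2(4) ⊕ J_1(4)

The characteristic polynomial is
  det(x·I − A) = x^3 - 12*x^2 + 48*x - 64 = (x - 4)^3

Eigenvalues and multiplicities (the geometric multiplicity of λ is n − rank(A − λI), which equals the number of Jordan blocks for λ):
  λ = 4: algebraic multiplicity = 3, geometric multiplicity = 2

Determining the block sizes for each eigenvalue:
  λ = 4: 2 blocks summing to 3 forces exactly one block of size 2 and the rest size 1 → block sizes [2, 1]

Assembling the blocks gives a Jordan form
J =
  [4, 1, 0]
  [0, 4, 0]
  [0, 0, 4]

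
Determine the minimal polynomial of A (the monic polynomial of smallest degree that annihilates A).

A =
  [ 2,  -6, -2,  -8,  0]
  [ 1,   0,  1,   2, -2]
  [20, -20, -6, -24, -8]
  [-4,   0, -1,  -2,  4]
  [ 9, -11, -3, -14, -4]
x^3 + 6*x^2 + 12*x + 8

The characteristic polynomial is χ_A(x) = (x + 2)^5, so the eigenvalues are known. The minimal polynomial is
  m_A(x) = Π_λ (x − λ)^{k_λ}
where k_λ is the size of the *largest* Jordan block for λ (equivalently, the smallest k with (A − λI)^k v = 0 for every generalised eigenvector v of λ).

  λ = -2: largest Jordan block has size 3, contributing (x + 2)^3

So m_A(x) = (x + 2)^3 = x^3 + 6*x^2 + 12*x + 8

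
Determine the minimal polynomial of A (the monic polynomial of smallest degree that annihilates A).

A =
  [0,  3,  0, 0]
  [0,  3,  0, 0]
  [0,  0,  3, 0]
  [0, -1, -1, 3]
x^3 - 6*x^2 + 9*x

The characteristic polynomial is χ_A(x) = x*(x - 3)^3, so the eigenvalues are known. The minimal polynomial is
  m_A(x) = Π_λ (x − λ)^{k_λ}
where k_λ is the size of the *largest* Jordan block for λ (equivalently, the smallest k with (A − λI)^k v = 0 for every generalised eigenvector v of λ).

  λ = 0: largest Jordan block has size 1, contributing (x − 0)
  λ = 3: largest Jordan block has size 2, contributing (x − 3)^2

So m_A(x) = x*(x - 3)^2 = x^3 - 6*x^2 + 9*x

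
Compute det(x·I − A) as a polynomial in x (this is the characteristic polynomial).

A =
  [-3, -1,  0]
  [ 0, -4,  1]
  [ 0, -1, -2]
x^3 + 9*x^2 + 27*x + 27

Expanding det(x·I − A) (e.g. by cofactor expansion or by noting that A is similar to its Jordan form J, which has the same characteristic polynomial as A) gives
  χ_A(x) = x^3 + 9*x^2 + 27*x + 27
which factors as (x + 3)^3. The eigenvalues (with algebraic multiplicities) are λ = -3 with multiplicity 3.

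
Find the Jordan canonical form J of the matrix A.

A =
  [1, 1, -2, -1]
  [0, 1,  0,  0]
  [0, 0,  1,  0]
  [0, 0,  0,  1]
J_2(1) ⊕ J_1(1) ⊕ J_1(1)

The characteristic polynomial is
  det(x·I − A) = x^4 - 4*x^3 + 6*x^2 - 4*x + 1 = (x - 1)^4

Eigenvalues and multiplicities (the geometric multiplicity of λ is n − rank(A − λI), which equals the number of Jordan blocks for λ):
  λ = 1: algebraic multiplicity = 4, geometric multiplicity = 3

Determining the block sizes for each eigenvalue:
  λ = 1: 3 blocks summing to 4 forces exactly one block of size 2 and the rest size 1 → block sizes [2, 1, 1]

Assembling the blocks gives a Jordan form
J =
  [1, 1, 0, 0]
  [0, 1, 0, 0]
  [0, 0, 1, 0]
  [0, 0, 0, 1]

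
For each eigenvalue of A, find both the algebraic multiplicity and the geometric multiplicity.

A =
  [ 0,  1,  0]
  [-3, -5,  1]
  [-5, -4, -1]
λ = -2: alg = 3, geom = 1

Step 1 — factor the characteristic polynomial to read off the algebraic multiplicities:
  χ_A(x) = (x + 2)^3

Step 2 — compute geometric multiplicities via the rank-nullity identity g(λ) = n − rank(A − λI):
  rank(A − (-2)·I) = 2, so dim ker(A − (-2)·I) = n − 2 = 1

Summary:
  λ = -2: algebraic multiplicity = 3, geometric multiplicity = 1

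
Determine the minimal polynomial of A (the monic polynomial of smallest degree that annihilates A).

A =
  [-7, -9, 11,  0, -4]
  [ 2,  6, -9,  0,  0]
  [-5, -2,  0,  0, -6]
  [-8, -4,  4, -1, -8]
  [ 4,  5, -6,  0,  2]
x^4 - x^3 - 9*x^2 - 11*x - 4

The characteristic polynomial is χ_A(x) = (x - 4)*(x + 1)^4, so the eigenvalues are known. The minimal polynomial is
  m_A(x) = Π_λ (x − λ)^{k_λ}
where k_λ is the size of the *largest* Jordan block for λ (equivalently, the smallest k with (A − λI)^k v = 0 for every generalised eigenvector v of λ).

  λ = -1: largest Jordan block has size 3, contributing (x + 1)^3
  λ = 4: largest Jordan block has size 1, contributing (x − 4)

So m_A(x) = (x - 4)*(x + 1)^3 = x^4 - x^3 - 9*x^2 - 11*x - 4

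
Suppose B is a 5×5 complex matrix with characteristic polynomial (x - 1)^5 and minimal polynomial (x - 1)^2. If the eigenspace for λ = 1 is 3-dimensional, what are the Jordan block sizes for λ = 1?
Block sizes for λ = 1: [2, 2, 1]

Step 1 — from the characteristic polynomial, algebraic multiplicity of λ = 1 is 5. From dim ker(B − (1)·I) = 3, there are exactly 3 Jordan blocks for λ = 1.
Step 2 — from the minimal polynomial, the factor (x − 1)^2 tells us the largest block for λ = 1 has size 2.
Step 3 — with total size 5, 3 blocks, and largest block 2, the block sizes (in nonincreasing order) are [2, 2, 1].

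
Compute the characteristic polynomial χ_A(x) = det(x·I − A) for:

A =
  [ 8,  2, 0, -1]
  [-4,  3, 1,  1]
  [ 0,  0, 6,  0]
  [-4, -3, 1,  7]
x^4 - 24*x^3 + 216*x^2 - 864*x + 1296

Expanding det(x·I − A) (e.g. by cofactor expansion or by noting that A is similar to its Jordan form J, which has the same characteristic polynomial as A) gives
  χ_A(x) = x^4 - 24*x^3 + 216*x^2 - 864*x + 1296
which factors as (x - 6)^4. The eigenvalues (with algebraic multiplicities) are λ = 6 with multiplicity 4.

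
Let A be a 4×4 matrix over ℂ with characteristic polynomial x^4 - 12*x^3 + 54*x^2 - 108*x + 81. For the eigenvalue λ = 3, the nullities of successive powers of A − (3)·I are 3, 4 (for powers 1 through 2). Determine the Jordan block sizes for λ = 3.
Block sizes for λ = 3: [2, 1, 1]

From the dimensions of kernels of powers, the number of Jordan blocks of size at least j is d_j − d_{j−1} where d_j = dim ker(N^j) (with d_0 = 0). Computing the differences gives [3, 1].
The number of blocks of size exactly k is (#blocks of size ≥ k) − (#blocks of size ≥ k + 1), so the partition is: 2 block(s) of size 1, 1 block(s) of size 2.
In nonincreasing order the block sizes are [2, 1, 1].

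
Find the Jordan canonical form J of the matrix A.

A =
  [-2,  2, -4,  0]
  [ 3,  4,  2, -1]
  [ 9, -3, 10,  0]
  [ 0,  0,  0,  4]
J_3(4) ⊕ J_1(4)

The characteristic polynomial is
  det(x·I − A) = x^4 - 16*x^3 + 96*x^2 - 256*x + 256 = (x - 4)^4

Eigenvalues and multiplicities (the geometric multiplicity of λ is n − rank(A − λI), which equals the number of Jordan blocks for λ):
  λ = 4: algebraic multiplicity = 4, geometric multiplicity = 2

Determining the block sizes for each eigenvalue:
  λ = 4: with am = 4 and gm = 2, the partition is not yet determined (e.g. several partitions of 4 into 2 parts exist). Let N = A − (4)·I. Computing rank(N^1) = 2, rank(N^2) = 1, rank(N^3) = 0; the number of blocks of size ≥ j is rank(N^{j−1}) − rank(N^j), giving [2, 1, 1]. So we have 1 block(s) of size 3, 1 block(s) of size 1 → block sizes [3, 1]

Assembling the blocks gives a Jordan form
J =
  [4, 1, 0, 0]
  [0, 4, 1, 0]
  [0, 0, 4, 0]
  [0, 0, 0, 4]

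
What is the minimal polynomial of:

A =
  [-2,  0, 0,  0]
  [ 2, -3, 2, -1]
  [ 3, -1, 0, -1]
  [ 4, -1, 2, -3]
x^2 + 4*x + 4

The characteristic polynomial is χ_A(x) = (x + 2)^4, so the eigenvalues are known. The minimal polynomial is
  m_A(x) = Π_λ (x − λ)^{k_λ}
where k_λ is the size of the *largest* Jordan block for λ (equivalently, the smallest k with (A − λI)^k v = 0 for every generalised eigenvector v of λ).

  λ = -2: largest Jordan block has size 2, contributing (x + 2)^2

So m_A(x) = (x + 2)^2 = x^2 + 4*x + 4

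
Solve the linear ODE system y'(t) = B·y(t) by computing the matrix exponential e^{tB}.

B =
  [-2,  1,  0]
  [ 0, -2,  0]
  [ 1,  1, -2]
e^{tB} =
  [exp(-2*t), t*exp(-2*t), 0]
  [0, exp(-2*t), 0]
  [t*exp(-2*t), t^2*exp(-2*t)/2 + t*exp(-2*t), exp(-2*t)]

Strategy: write B = P · J · P⁻¹ where J is a Jordan canonical form, so e^{tB} = P · e^{tJ} · P⁻¹, and e^{tJ} can be computed block-by-block.

B has Jordan form
J =
  [-2,  1,  0]
  [ 0, -2,  1]
  [ 0,  0, -2]
(up to reordering of blocks).

Per-block formulas:
  For a 3×3 Jordan block J_3(-2): exp(t · J_3(-2)) = e^(-2t)·(I + t·N + (t^2/2)·N^2), where N is the 3×3 nilpotent shift.

After assembling e^{tJ} and conjugating by P, we get:

e^{tB} =
  [exp(-2*t), t*exp(-2*t), 0]
  [0, exp(-2*t), 0]
  [t*exp(-2*t), t^2*exp(-2*t)/2 + t*exp(-2*t), exp(-2*t)]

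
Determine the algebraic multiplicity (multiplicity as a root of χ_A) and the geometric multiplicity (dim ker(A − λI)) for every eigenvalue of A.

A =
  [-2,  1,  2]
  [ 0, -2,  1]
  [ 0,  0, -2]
λ = -2: alg = 3, geom = 1

Step 1 — factor the characteristic polynomial to read off the algebraic multiplicities:
  χ_A(x) = (x + 2)^3

Step 2 — compute geometric multiplicities via the rank-nullity identity g(λ) = n − rank(A − λI):
  rank(A − (-2)·I) = 2, so dim ker(A − (-2)·I) = n − 2 = 1

Summary:
  λ = -2: algebraic multiplicity = 3, geometric multiplicity = 1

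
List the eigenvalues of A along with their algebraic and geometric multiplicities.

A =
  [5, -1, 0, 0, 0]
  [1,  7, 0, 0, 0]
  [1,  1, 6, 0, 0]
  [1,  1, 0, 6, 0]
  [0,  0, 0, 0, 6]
λ = 6: alg = 5, geom = 4

Step 1 — factor the characteristic polynomial to read off the algebraic multiplicities:
  χ_A(x) = (x - 6)^5

Step 2 — compute geometric multiplicities via the rank-nullity identity g(λ) = n − rank(A − λI):
  rank(A − (6)·I) = 1, so dim ker(A − (6)·I) = n − 1 = 4

Summary:
  λ = 6: algebraic multiplicity = 5, geometric multiplicity = 4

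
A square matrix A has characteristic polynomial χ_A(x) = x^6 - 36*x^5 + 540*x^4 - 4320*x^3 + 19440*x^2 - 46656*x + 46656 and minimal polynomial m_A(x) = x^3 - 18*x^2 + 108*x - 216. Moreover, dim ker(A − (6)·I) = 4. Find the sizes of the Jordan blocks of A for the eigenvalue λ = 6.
Block sizes for λ = 6: [3, 1, 1, 1]

Step 1 — from the characteristic polynomial, algebraic multiplicity of λ = 6 is 6. From dim ker(A − (6)·I) = 4, there are exactly 4 Jordan blocks for λ = 6.
Step 2 — from the minimal polynomial, the factor (x − 6)^3 tells us the largest block for λ = 6 has size 3.
Step 3 — with total size 6, 4 blocks, and largest block 3, the block sizes (in nonincreasing order) are [3, 1, 1, 1].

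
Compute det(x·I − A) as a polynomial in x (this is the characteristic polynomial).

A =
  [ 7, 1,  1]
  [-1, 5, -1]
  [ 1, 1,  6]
x^3 - 18*x^2 + 108*x - 216

Expanding det(x·I − A) (e.g. by cofactor expansion or by noting that A is similar to its Jordan form J, which has the same characteristic polynomial as A) gives
  χ_A(x) = x^3 - 18*x^2 + 108*x - 216
which factors as (x - 6)^3. The eigenvalues (with algebraic multiplicities) are λ = 6 with multiplicity 3.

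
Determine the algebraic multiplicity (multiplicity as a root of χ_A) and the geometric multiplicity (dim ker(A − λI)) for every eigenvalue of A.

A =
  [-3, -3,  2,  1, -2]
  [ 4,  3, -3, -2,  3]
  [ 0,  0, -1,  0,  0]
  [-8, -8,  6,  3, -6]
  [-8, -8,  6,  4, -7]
λ = -1: alg = 5, geom = 3

Step 1 — factor the characteristic polynomial to read off the algebraic multiplicities:
  χ_A(x) = (x + 1)^5

Step 2 — compute geometric multiplicities via the rank-nullity identity g(λ) = n − rank(A − λI):
  rank(A − (-1)·I) = 2, so dim ker(A − (-1)·I) = n − 2 = 3

Summary:
  λ = -1: algebraic multiplicity = 5, geometric multiplicity = 3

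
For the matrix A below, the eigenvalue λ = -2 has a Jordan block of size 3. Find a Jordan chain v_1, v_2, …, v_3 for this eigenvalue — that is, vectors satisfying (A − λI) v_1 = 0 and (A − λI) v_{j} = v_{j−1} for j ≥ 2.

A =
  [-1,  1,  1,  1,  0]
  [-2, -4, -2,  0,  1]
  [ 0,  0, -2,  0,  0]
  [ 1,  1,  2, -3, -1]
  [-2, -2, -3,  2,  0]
A Jordan chain for λ = -2 of length 3:
v_1 = (1, -1, 0, 0, 0)ᵀ
v_2 = (1, -2, 0, 2, -3)ᵀ
v_3 = (0, 0, 1, 0, 0)ᵀ

Let N = A − (-2)·I. We want v_3 with N^3 v_3 = 0 but N^2 v_3 ≠ 0; then v_{j-1} := N · v_j for j = 3, …, 2.

Pick v_3 = (0, 0, 1, 0, 0)ᵀ.
Then v_2 = N · v_3 = (1, -2, 0, 2, -3)ᵀ.
Then v_1 = N · v_2 = (1, -1, 0, 0, 0)ᵀ.

Sanity check: (A − (-2)·I) v_1 = (0, 0, 0, 0, 0)ᵀ = 0. ✓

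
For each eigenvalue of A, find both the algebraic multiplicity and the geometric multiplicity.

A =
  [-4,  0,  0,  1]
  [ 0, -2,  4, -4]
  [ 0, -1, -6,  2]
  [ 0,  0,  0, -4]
λ = -4: alg = 4, geom = 2

Step 1 — factor the characteristic polynomial to read off the algebraic multiplicities:
  χ_A(x) = (x + 4)^4

Step 2 — compute geometric multiplicities via the rank-nullity identity g(λ) = n − rank(A − λI):
  rank(A − (-4)·I) = 2, so dim ker(A − (-4)·I) = n − 2 = 2

Summary:
  λ = -4: algebraic multiplicity = 4, geometric multiplicity = 2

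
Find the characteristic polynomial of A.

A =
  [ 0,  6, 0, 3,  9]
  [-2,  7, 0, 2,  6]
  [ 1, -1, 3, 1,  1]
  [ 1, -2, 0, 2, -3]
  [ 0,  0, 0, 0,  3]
x^5 - 15*x^4 + 90*x^3 - 270*x^2 + 405*x - 243

Expanding det(x·I − A) (e.g. by cofactor expansion or by noting that A is similar to its Jordan form J, which has the same characteristic polynomial as A) gives
  χ_A(x) = x^5 - 15*x^4 + 90*x^3 - 270*x^2 + 405*x - 243
which factors as (x - 3)^5. The eigenvalues (with algebraic multiplicities) are λ = 3 with multiplicity 5.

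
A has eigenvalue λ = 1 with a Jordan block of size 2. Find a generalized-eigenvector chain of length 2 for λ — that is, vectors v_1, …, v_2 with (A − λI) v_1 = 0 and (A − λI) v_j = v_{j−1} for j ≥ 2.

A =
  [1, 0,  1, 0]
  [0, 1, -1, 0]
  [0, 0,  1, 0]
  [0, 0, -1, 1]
A Jordan chain for λ = 1 of length 2:
v_1 = (1, -1, 0, -1)ᵀ
v_2 = (0, 0, 1, 0)ᵀ

Let N = A − (1)·I. We want v_2 with N^2 v_2 = 0 but N^1 v_2 ≠ 0; then v_{j-1} := N · v_j for j = 2, …, 2.

Pick v_2 = (0, 0, 1, 0)ᵀ.
Then v_1 = N · v_2 = (1, -1, 0, -1)ᵀ.

Sanity check: (A − (1)·I) v_1 = (0, 0, 0, 0)ᵀ = 0. ✓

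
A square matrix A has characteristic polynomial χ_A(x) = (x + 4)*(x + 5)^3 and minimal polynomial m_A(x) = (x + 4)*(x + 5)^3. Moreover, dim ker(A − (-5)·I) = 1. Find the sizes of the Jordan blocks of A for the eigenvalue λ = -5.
Block sizes for λ = -5: [3]

Step 1 — from the characteristic polynomial, algebraic multiplicity of λ = -5 is 3. From dim ker(A − (-5)·I) = 1, there are exactly 1 Jordan blocks for λ = -5.
Step 2 — from the minimal polynomial, the factor (x + 5)^3 tells us the largest block for λ = -5 has size 3.
Step 3 — with total size 3, 1 blocks, and largest block 3, the block sizes (in nonincreasing order) are [3].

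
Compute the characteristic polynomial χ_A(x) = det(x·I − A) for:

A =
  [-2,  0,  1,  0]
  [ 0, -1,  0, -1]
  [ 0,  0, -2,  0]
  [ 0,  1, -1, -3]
x^4 + 8*x^3 + 24*x^2 + 32*x + 16

Expanding det(x·I − A) (e.g. by cofactor expansion or by noting that A is similar to its Jordan form J, which has the same characteristic polynomial as A) gives
  χ_A(x) = x^4 + 8*x^3 + 24*x^2 + 32*x + 16
which factors as (x + 2)^4. The eigenvalues (with algebraic multiplicities) are λ = -2 with multiplicity 4.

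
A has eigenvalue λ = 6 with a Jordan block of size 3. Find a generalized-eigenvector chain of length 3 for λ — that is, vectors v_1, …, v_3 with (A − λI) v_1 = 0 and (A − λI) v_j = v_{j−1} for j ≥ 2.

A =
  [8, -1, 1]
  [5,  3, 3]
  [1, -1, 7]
A Jordan chain for λ = 6 of length 3:
v_1 = (0, -2, -2)ᵀ
v_2 = (2, 5, 1)ᵀ
v_3 = (1, 0, 0)ᵀ

Let N = A − (6)·I. We want v_3 with N^3 v_3 = 0 but N^2 v_3 ≠ 0; then v_{j-1} := N · v_j for j = 3, …, 2.

Pick v_3 = (1, 0, 0)ᵀ.
Then v_2 = N · v_3 = (2, 5, 1)ᵀ.
Then v_1 = N · v_2 = (0, -2, -2)ᵀ.

Sanity check: (A − (6)·I) v_1 = (0, 0, 0)ᵀ = 0. ✓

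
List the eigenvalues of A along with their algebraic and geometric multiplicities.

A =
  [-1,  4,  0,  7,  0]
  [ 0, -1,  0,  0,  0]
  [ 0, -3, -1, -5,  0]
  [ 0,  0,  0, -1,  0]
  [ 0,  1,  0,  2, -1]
λ = -1: alg = 5, geom = 3

Step 1 — factor the characteristic polynomial to read off the algebraic multiplicities:
  χ_A(x) = (x + 1)^5

Step 2 — compute geometric multiplicities via the rank-nullity identity g(λ) = n − rank(A − λI):
  rank(A − (-1)·I) = 2, so dim ker(A − (-1)·I) = n − 2 = 3

Summary:
  λ = -1: algebraic multiplicity = 5, geometric multiplicity = 3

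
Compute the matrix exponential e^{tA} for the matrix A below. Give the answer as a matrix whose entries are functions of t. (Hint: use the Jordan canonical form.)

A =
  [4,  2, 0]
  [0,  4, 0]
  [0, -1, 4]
e^{tA} =
  [exp(4*t), 2*t*exp(4*t), 0]
  [0, exp(4*t), 0]
  [0, -t*exp(4*t), exp(4*t)]

Strategy: write A = P · J · P⁻¹ where J is a Jordan canonical form, so e^{tA} = P · e^{tJ} · P⁻¹, and e^{tJ} can be computed block-by-block.

A has Jordan form
J =
  [4, 1, 0]
  [0, 4, 0]
  [0, 0, 4]
(up to reordering of blocks).

Per-block formulas:
  For a 1×1 block at λ = 4: exp(t · [4]) = [e^(4t)].
  For a 2×2 Jordan block J_2(4): exp(t · J_2(4)) = e^(4t)·(I + t·N), where N is the 2×2 nilpotent shift.

After assembling e^{tJ} and conjugating by P, we get:

e^{tA} =
  [exp(4*t), 2*t*exp(4*t), 0]
  [0, exp(4*t), 0]
  [0, -t*exp(4*t), exp(4*t)]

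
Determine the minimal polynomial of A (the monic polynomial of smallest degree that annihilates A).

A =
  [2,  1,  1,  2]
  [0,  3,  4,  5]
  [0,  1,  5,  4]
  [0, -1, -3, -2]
x^3 - 6*x^2 + 12*x - 8

The characteristic polynomial is χ_A(x) = (x - 2)^4, so the eigenvalues are known. The minimal polynomial is
  m_A(x) = Π_λ (x − λ)^{k_λ}
where k_λ is the size of the *largest* Jordan block for λ (equivalently, the smallest k with (A − λI)^k v = 0 for every generalised eigenvector v of λ).

  λ = 2: largest Jordan block has size 3, contributing (x − 2)^3

So m_A(x) = (x - 2)^3 = x^3 - 6*x^2 + 12*x - 8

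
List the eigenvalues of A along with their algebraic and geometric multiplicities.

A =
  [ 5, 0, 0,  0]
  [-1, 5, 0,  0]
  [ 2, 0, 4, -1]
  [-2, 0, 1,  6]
λ = 5: alg = 4, geom = 2

Step 1 — factor the characteristic polynomial to read off the algebraic multiplicities:
  χ_A(x) = (x - 5)^4

Step 2 — compute geometric multiplicities via the rank-nullity identity g(λ) = n − rank(A − λI):
  rank(A − (5)·I) = 2, so dim ker(A − (5)·I) = n − 2 = 2

Summary:
  λ = 5: algebraic multiplicity = 4, geometric multiplicity = 2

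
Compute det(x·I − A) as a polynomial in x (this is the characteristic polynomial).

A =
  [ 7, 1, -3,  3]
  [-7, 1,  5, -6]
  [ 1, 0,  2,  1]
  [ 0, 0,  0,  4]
x^4 - 14*x^3 + 73*x^2 - 168*x + 144

Expanding det(x·I − A) (e.g. by cofactor expansion or by noting that A is similar to its Jordan form J, which has the same characteristic polynomial as A) gives
  χ_A(x) = x^4 - 14*x^3 + 73*x^2 - 168*x + 144
which factors as (x - 4)^2*(x - 3)^2. The eigenvalues (with algebraic multiplicities) are λ = 3 with multiplicity 2, λ = 4 with multiplicity 2.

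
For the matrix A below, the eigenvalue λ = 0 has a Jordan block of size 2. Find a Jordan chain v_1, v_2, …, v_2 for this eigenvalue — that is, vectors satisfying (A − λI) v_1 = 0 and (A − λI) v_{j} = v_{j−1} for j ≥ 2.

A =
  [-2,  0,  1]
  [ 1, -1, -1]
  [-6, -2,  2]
A Jordan chain for λ = 0 of length 2:
v_1 = (-2, 2, -4)ᵀ
v_2 = (1, -1, 0)ᵀ

Let N = A − (0)·I. We want v_2 with N^2 v_2 = 0 but N^1 v_2 ≠ 0; then v_{j-1} := N · v_j for j = 2, …, 2.

Pick v_2 = (1, -1, 0)ᵀ.
Then v_1 = N · v_2 = (-2, 2, -4)ᵀ.

Sanity check: (A − (0)·I) v_1 = (0, 0, 0)ᵀ = 0. ✓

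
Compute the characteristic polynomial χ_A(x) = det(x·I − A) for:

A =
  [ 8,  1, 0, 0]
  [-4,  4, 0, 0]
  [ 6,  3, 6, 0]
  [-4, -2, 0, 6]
x^4 - 24*x^3 + 216*x^2 - 864*x + 1296

Expanding det(x·I − A) (e.g. by cofactor expansion or by noting that A is similar to its Jordan form J, which has the same characteristic polynomial as A) gives
  χ_A(x) = x^4 - 24*x^3 + 216*x^2 - 864*x + 1296
which factors as (x - 6)^4. The eigenvalues (with algebraic multiplicities) are λ = 6 with multiplicity 4.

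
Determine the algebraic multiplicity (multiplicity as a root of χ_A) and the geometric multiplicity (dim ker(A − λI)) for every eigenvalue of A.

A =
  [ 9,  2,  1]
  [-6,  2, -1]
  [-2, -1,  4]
λ = 5: alg = 3, geom = 1

Step 1 — factor the characteristic polynomial to read off the algebraic multiplicities:
  χ_A(x) = (x - 5)^3

Step 2 — compute geometric multiplicities via the rank-nullity identity g(λ) = n − rank(A − λI):
  rank(A − (5)·I) = 2, so dim ker(A − (5)·I) = n − 2 = 1

Summary:
  λ = 5: algebraic multiplicity = 3, geometric multiplicity = 1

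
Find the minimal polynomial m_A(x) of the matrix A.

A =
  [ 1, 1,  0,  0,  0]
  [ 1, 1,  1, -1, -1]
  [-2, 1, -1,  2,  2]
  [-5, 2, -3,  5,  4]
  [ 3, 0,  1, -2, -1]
x^3 - 3*x^2 + 3*x - 1

The characteristic polynomial is χ_A(x) = (x - 1)^5, so the eigenvalues are known. The minimal polynomial is
  m_A(x) = Π_λ (x − λ)^{k_λ}
where k_λ is the size of the *largest* Jordan block for λ (equivalently, the smallest k with (A − λI)^k v = 0 for every generalised eigenvector v of λ).

  λ = 1: largest Jordan block has size 3, contributing (x − 1)^3

So m_A(x) = (x - 1)^3 = x^3 - 3*x^2 + 3*x - 1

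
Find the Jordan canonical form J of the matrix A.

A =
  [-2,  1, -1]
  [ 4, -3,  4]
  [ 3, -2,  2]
J_3(-1)

The characteristic polynomial is
  det(x·I − A) = x^3 + 3*x^2 + 3*x + 1 = (x + 1)^3

Eigenvalues and multiplicities (the geometric multiplicity of λ is n − rank(A − λI), which equals the number of Jordan blocks for λ):
  λ = -1: algebraic multiplicity = 3, geometric multiplicity = 1

Determining the block sizes for each eigenvalue:
  λ = -1: one block (gm = 1), so the single block has size am = 3 → block sizes [3]

Assembling the blocks gives a Jordan form
J =
  [-1,  1,  0]
  [ 0, -1,  1]
  [ 0,  0, -1]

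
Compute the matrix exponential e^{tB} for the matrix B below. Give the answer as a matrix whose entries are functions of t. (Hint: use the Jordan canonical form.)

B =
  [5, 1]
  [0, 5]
e^{tB} =
  [exp(5*t), t*exp(5*t)]
  [0, exp(5*t)]

Strategy: write B = P · J · P⁻¹ where J is a Jordan canonical form, so e^{tB} = P · e^{tJ} · P⁻¹, and e^{tJ} can be computed block-by-block.

B has Jordan form
J =
  [5, 1]
  [0, 5]
(up to reordering of blocks).

Per-block formulas:
  For a 2×2 Jordan block J_2(5): exp(t · J_2(5)) = e^(5t)·(I + t·N), where N is the 2×2 nilpotent shift.

After assembling e^{tJ} and conjugating by P, we get:

e^{tB} =
  [exp(5*t), t*exp(5*t)]
  [0, exp(5*t)]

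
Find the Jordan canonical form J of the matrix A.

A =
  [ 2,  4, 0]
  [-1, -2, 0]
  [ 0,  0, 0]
J_2(0) ⊕ J_1(0)

The characteristic polynomial is
  det(x·I − A) = x^3

Eigenvalues and multiplicities (the geometric multiplicity of λ is n − rank(A − λI), which equals the number of Jordan blocks for λ):
  λ = 0: algebraic multiplicity = 3, geometric multiplicity = 2

Determining the block sizes for each eigenvalue:
  λ = 0: 2 blocks summing to 3 forces exactly one block of size 2 and the rest size 1 → block sizes [2, 1]

Assembling the blocks gives a Jordan form
J =
  [0, 1, 0]
  [0, 0, 0]
  [0, 0, 0]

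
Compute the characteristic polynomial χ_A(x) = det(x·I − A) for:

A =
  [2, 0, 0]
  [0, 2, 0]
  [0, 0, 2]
x^3 - 6*x^2 + 12*x - 8

Expanding det(x·I − A) (e.g. by cofactor expansion or by noting that A is similar to its Jordan form J, which has the same characteristic polynomial as A) gives
  χ_A(x) = x^3 - 6*x^2 + 12*x - 8
which factors as (x - 2)^3. The eigenvalues (with algebraic multiplicities) are λ = 2 with multiplicity 3.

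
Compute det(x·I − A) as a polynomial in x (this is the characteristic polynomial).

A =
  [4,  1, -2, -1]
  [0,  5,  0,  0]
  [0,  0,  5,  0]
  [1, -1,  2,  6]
x^4 - 20*x^3 + 150*x^2 - 500*x + 625

Expanding det(x·I − A) (e.g. by cofactor expansion or by noting that A is similar to its Jordan form J, which has the same characteristic polynomial as A) gives
  χ_A(x) = x^4 - 20*x^3 + 150*x^2 - 500*x + 625
which factors as (x - 5)^4. The eigenvalues (with algebraic multiplicities) are λ = 5 with multiplicity 4.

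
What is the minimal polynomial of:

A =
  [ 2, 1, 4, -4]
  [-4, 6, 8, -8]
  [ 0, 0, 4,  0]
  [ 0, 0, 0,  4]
x^2 - 8*x + 16

The characteristic polynomial is χ_A(x) = (x - 4)^4, so the eigenvalues are known. The minimal polynomial is
  m_A(x) = Π_λ (x − λ)^{k_λ}
where k_λ is the size of the *largest* Jordan block for λ (equivalently, the smallest k with (A − λI)^k v = 0 for every generalised eigenvector v of λ).

  λ = 4: largest Jordan block has size 2, contributing (x − 4)^2

So m_A(x) = (x - 4)^2 = x^2 - 8*x + 16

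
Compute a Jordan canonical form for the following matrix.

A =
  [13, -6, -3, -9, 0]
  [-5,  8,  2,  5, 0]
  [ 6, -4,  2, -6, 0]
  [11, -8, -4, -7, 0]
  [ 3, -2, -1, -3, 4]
J_3(4) ⊕ J_1(4) ⊕ J_1(4)

The characteristic polynomial is
  det(x·I − A) = x^5 - 20*x^4 + 160*x^3 - 640*x^2 + 1280*x - 1024 = (x - 4)^5

Eigenvalues and multiplicities (the geometric multiplicity of λ is n − rank(A − λI), which equals the number of Jordan blocks for λ):
  λ = 4: algebraic multiplicity = 5, geometric multiplicity = 3

Determining the block sizes for each eigenvalue:
  λ = 4: with am = 5 and gm = 3, the partition is not yet determined (e.g. several partitions of 5 into 3 parts exist). Let N = A − (4)·I. Computing rank(N^1) = 2, rank(N^2) = 1, rank(N^3) = 0; the number of blocks of size ≥ j is rank(N^{j−1}) − rank(N^j), giving [3, 1, 1]. So we have 1 block(s) of size 3, 2 block(s) of size 1 → block sizes [3, 1, 1]

Assembling the blocks gives a Jordan form
J =
  [4, 1, 0, 0, 0]
  [0, 4, 1, 0, 0]
  [0, 0, 4, 0, 0]
  [0, 0, 0, 4, 0]
  [0, 0, 0, 0, 4]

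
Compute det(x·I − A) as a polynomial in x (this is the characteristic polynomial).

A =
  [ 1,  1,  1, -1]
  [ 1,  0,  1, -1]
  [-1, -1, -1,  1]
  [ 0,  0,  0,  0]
x^4

Expanding det(x·I − A) (e.g. by cofactor expansion or by noting that A is similar to its Jordan form J, which has the same characteristic polynomial as A) gives
  χ_A(x) = x^4
which factors as x^4. The eigenvalues (with algebraic multiplicities) are λ = 0 with multiplicity 4.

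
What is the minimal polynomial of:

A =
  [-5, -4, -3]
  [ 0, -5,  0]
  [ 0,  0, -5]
x^2 + 10*x + 25

The characteristic polynomial is χ_A(x) = (x + 5)^3, so the eigenvalues are known. The minimal polynomial is
  m_A(x) = Π_λ (x − λ)^{k_λ}
where k_λ is the size of the *largest* Jordan block for λ (equivalently, the smallest k with (A − λI)^k v = 0 for every generalised eigenvector v of λ).

  λ = -5: largest Jordan block has size 2, contributing (x + 5)^2

So m_A(x) = (x + 5)^2 = x^2 + 10*x + 25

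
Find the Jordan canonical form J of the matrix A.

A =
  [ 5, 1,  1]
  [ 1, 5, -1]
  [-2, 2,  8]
J_2(6) ⊕ J_1(6)

The characteristic polynomial is
  det(x·I − A) = x^3 - 18*x^2 + 108*x - 216 = (x - 6)^3

Eigenvalues and multiplicities (the geometric multiplicity of λ is n − rank(A − λI), which equals the number of Jordan blocks for λ):
  λ = 6: algebraic multiplicity = 3, geometric multiplicity = 2

Determining the block sizes for each eigenvalue:
  λ = 6: 2 blocks summing to 3 forces exactly one block of size 2 and the rest size 1 → block sizes [2, 1]

Assembling the blocks gives a Jordan form
J =
  [6, 1, 0]
  [0, 6, 0]
  [0, 0, 6]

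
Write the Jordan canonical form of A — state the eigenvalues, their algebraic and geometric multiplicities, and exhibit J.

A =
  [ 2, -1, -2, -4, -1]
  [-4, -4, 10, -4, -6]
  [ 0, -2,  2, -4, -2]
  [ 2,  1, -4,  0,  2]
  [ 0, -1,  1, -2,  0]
J_3(0) ⊕ J_2(0)

The characteristic polynomial is
  det(x·I − A) = x^5

Eigenvalues and multiplicities (the geometric multiplicity of λ is n − rank(A − λI), which equals the number of Jordan blocks for λ):
  λ = 0: algebraic multiplicity = 5, geometric multiplicity = 2

Determining the block sizes for each eigenvalue:
  λ = 0: with am = 5 and gm = 2, the partition is not yet determined (e.g. several partitions of 5 into 2 parts exist). Let N = A − (0)·I. Computing rank(N^1) = 3, rank(N^2) = 1, rank(N^3) = 0; the number of blocks of size ≥ j is rank(N^{j−1}) − rank(N^j), giving [2, 2, 1]. So we have 1 block(s) of size 3, 1 block(s) of size 2 → block sizes [3, 2]

Assembling the blocks gives a Jordan form
J =
  [0, 1, 0, 0, 0]
  [0, 0, 1, 0, 0]
  [0, 0, 0, 0, 0]
  [0, 0, 0, 0, 1]
  [0, 0, 0, 0, 0]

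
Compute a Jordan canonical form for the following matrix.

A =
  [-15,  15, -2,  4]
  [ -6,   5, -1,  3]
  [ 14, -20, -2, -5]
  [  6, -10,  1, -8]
J_3(-5) ⊕ J_1(-5)

The characteristic polynomial is
  det(x·I − A) = x^4 + 20*x^3 + 150*x^2 + 500*x + 625 = (x + 5)^4

Eigenvalues and multiplicities (the geometric multiplicity of λ is n − rank(A − λI), which equals the number of Jordan blocks for λ):
  λ = -5: algebraic multiplicity = 4, geometric multiplicity = 2

Determining the block sizes for each eigenvalue:
  λ = -5: with am = 4 and gm = 2, the partition is not yet determined (e.g. several partitions of 4 into 2 parts exist). Let N = A − (-5)·I. Computing rank(N^1) = 2, rank(N^2) = 1, rank(N^3) = 0; the number of blocks of size ≥ j is rank(N^{j−1}) − rank(N^j), giving [2, 1, 1]. So we have 1 block(s) of size 3, 1 block(s) of size 1 → block sizes [3, 1]

Assembling the blocks gives a Jordan form
J =
  [-5,  1,  0,  0]
  [ 0, -5,  1,  0]
  [ 0,  0, -5,  0]
  [ 0,  0,  0, -5]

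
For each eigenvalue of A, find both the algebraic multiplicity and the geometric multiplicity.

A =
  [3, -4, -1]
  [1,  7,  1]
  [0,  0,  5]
λ = 5: alg = 3, geom = 1

Step 1 — factor the characteristic polynomial to read off the algebraic multiplicities:
  χ_A(x) = (x - 5)^3

Step 2 — compute geometric multiplicities via the rank-nullity identity g(λ) = n − rank(A − λI):
  rank(A − (5)·I) = 2, so dim ker(A − (5)·I) = n − 2 = 1

Summary:
  λ = 5: algebraic multiplicity = 3, geometric multiplicity = 1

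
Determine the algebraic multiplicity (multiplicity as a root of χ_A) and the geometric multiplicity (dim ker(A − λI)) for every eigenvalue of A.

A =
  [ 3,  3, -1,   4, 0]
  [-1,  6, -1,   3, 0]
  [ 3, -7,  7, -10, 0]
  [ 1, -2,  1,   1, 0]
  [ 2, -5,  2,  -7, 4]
λ = 4: alg = 4, geom = 3; λ = 5: alg = 1, geom = 1

Step 1 — factor the characteristic polynomial to read off the algebraic multiplicities:
  χ_A(x) = (x - 5)*(x - 4)^4

Step 2 — compute geometric multiplicities via the rank-nullity identity g(λ) = n − rank(A − λI):
  rank(A − (4)·I) = 2, so dim ker(A − (4)·I) = n − 2 = 3
  rank(A − (5)·I) = 4, so dim ker(A − (5)·I) = n − 4 = 1

Summary:
  λ = 4: algebraic multiplicity = 4, geometric multiplicity = 3
  λ = 5: algebraic multiplicity = 1, geometric multiplicity = 1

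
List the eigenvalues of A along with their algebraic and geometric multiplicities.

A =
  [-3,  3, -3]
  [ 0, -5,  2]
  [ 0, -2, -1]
λ = -3: alg = 3, geom = 2

Step 1 — factor the characteristic polynomial to read off the algebraic multiplicities:
  χ_A(x) = (x + 3)^3

Step 2 — compute geometric multiplicities via the rank-nullity identity g(λ) = n − rank(A − λI):
  rank(A − (-3)·I) = 1, so dim ker(A − (-3)·I) = n − 1 = 2

Summary:
  λ = -3: algebraic multiplicity = 3, geometric multiplicity = 2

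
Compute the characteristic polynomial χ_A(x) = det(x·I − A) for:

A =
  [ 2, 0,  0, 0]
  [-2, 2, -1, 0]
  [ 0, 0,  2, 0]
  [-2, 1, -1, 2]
x^4 - 8*x^3 + 24*x^2 - 32*x + 16

Expanding det(x·I − A) (e.g. by cofactor expansion or by noting that A is similar to its Jordan form J, which has the same characteristic polynomial as A) gives
  χ_A(x) = x^4 - 8*x^3 + 24*x^2 - 32*x + 16
which factors as (x - 2)^4. The eigenvalues (with algebraic multiplicities) are λ = 2 with multiplicity 4.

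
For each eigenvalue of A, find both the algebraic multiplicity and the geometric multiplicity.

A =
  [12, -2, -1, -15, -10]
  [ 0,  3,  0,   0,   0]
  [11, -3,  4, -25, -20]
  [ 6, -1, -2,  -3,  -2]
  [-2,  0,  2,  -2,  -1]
λ = 3: alg = 5, geom = 3

Step 1 — factor the characteristic polynomial to read off the algebraic multiplicities:
  χ_A(x) = (x - 3)^5

Step 2 — compute geometric multiplicities via the rank-nullity identity g(λ) = n − rank(A − λI):
  rank(A − (3)·I) = 2, so dim ker(A − (3)·I) = n − 2 = 3

Summary:
  λ = 3: algebraic multiplicity = 5, geometric multiplicity = 3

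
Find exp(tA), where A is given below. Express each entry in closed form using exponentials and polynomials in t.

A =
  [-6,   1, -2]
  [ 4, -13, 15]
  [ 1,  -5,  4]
e^{tA} =
  [3*t^2*exp(-5*t)/2 - t*exp(-5*t) + exp(-5*t), t^2*exp(-5*t)/2 + t*exp(-5*t), -t^2*exp(-5*t)/2 - 2*t*exp(-5*t)]
  [-21*t^2*exp(-5*t)/2 + 4*t*exp(-5*t), -7*t^2*exp(-5*t)/2 - 8*t*exp(-5*t) + exp(-5*t), 7*t^2*exp(-5*t)/2 + 15*t*exp(-5*t)]
  [-6*t^2*exp(-5*t) + t*exp(-5*t), -2*t^2*exp(-5*t) - 5*t*exp(-5*t), 2*t^2*exp(-5*t) + 9*t*exp(-5*t) + exp(-5*t)]

Strategy: write A = P · J · P⁻¹ where J is a Jordan canonical form, so e^{tA} = P · e^{tJ} · P⁻¹, and e^{tJ} can be computed block-by-block.

A has Jordan form
J =
  [-5,  1,  0]
  [ 0, -5,  1]
  [ 0,  0, -5]
(up to reordering of blocks).

Per-block formulas:
  For a 3×3 Jordan block J_3(-5): exp(t · J_3(-5)) = e^(-5t)·(I + t·N + (t^2/2)·N^2), where N is the 3×3 nilpotent shift.

After assembling e^{tJ} and conjugating by P, we get:

e^{tA} =
  [3*t^2*exp(-5*t)/2 - t*exp(-5*t) + exp(-5*t), t^2*exp(-5*t)/2 + t*exp(-5*t), -t^2*exp(-5*t)/2 - 2*t*exp(-5*t)]
  [-21*t^2*exp(-5*t)/2 + 4*t*exp(-5*t), -7*t^2*exp(-5*t)/2 - 8*t*exp(-5*t) + exp(-5*t), 7*t^2*exp(-5*t)/2 + 15*t*exp(-5*t)]
  [-6*t^2*exp(-5*t) + t*exp(-5*t), -2*t^2*exp(-5*t) - 5*t*exp(-5*t), 2*t^2*exp(-5*t) + 9*t*exp(-5*t) + exp(-5*t)]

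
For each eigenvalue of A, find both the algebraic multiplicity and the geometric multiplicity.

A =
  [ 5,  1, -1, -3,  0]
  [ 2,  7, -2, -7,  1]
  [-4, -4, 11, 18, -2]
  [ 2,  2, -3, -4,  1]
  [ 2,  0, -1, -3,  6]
λ = 5: alg = 5, geom = 2

Step 1 — factor the characteristic polynomial to read off the algebraic multiplicities:
  χ_A(x) = (x - 5)^5

Step 2 — compute geometric multiplicities via the rank-nullity identity g(λ) = n − rank(A − λI):
  rank(A − (5)·I) = 3, so dim ker(A − (5)·I) = n − 3 = 2

Summary:
  λ = 5: algebraic multiplicity = 5, geometric multiplicity = 2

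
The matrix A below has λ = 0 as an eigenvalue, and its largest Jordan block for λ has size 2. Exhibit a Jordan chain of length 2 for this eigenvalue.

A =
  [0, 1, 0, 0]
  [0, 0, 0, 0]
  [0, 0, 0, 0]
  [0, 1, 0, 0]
A Jordan chain for λ = 0 of length 2:
v_1 = (1, 0, 0, 1)ᵀ
v_2 = (0, 1, 0, 0)ᵀ

Let N = A − (0)·I. We want v_2 with N^2 v_2 = 0 but N^1 v_2 ≠ 0; then v_{j-1} := N · v_j for j = 2, …, 2.

Pick v_2 = (0, 1, 0, 0)ᵀ.
Then v_1 = N · v_2 = (1, 0, 0, 1)ᵀ.

Sanity check: (A − (0)·I) v_1 = (0, 0, 0, 0)ᵀ = 0. ✓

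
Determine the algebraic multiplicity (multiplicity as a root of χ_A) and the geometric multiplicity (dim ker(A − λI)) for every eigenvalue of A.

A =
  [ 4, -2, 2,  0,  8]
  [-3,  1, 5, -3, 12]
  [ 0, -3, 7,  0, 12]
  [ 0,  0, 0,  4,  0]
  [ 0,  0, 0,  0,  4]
λ = 4: alg = 5, geom = 3

Step 1 — factor the characteristic polynomial to read off the algebraic multiplicities:
  χ_A(x) = (x - 4)^5

Step 2 — compute geometric multiplicities via the rank-nullity identity g(λ) = n − rank(A − λI):
  rank(A − (4)·I) = 2, so dim ker(A − (4)·I) = n − 2 = 3

Summary:
  λ = 4: algebraic multiplicity = 5, geometric multiplicity = 3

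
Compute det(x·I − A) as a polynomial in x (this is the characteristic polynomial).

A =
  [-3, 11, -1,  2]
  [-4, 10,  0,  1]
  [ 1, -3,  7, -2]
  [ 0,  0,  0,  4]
x^4 - 18*x^3 + 120*x^2 - 352*x + 384

Expanding det(x·I − A) (e.g. by cofactor expansion or by noting that A is similar to its Jordan form J, which has the same characteristic polynomial as A) gives
  χ_A(x) = x^4 - 18*x^3 + 120*x^2 - 352*x + 384
which factors as (x - 6)*(x - 4)^3. The eigenvalues (with algebraic multiplicities) are λ = 4 with multiplicity 3, λ = 6 with multiplicity 1.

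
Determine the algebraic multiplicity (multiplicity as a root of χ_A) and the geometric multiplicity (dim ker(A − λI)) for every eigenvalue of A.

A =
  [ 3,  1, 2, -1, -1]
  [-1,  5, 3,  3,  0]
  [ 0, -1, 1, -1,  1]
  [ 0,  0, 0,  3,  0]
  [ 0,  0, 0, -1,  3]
λ = 3: alg = 5, geom = 2

Step 1 — factor the characteristic polynomial to read off the algebraic multiplicities:
  χ_A(x) = (x - 3)^5

Step 2 — compute geometric multiplicities via the rank-nullity identity g(λ) = n − rank(A − λI):
  rank(A − (3)·I) = 3, so dim ker(A − (3)·I) = n − 3 = 2

Summary:
  λ = 3: algebraic multiplicity = 5, geometric multiplicity = 2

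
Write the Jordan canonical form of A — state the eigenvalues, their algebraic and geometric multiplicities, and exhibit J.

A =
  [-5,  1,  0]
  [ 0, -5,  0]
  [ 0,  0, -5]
J_2(-5) ⊕ J_1(-5)

The characteristic polynomial is
  det(x·I − A) = x^3 + 15*x^2 + 75*x + 125 = (x + 5)^3

Eigenvalues and multiplicities (the geometric multiplicity of λ is n − rank(A − λI), which equals the number of Jordan blocks for λ):
  λ = -5: algebraic multiplicity = 3, geometric multiplicity = 2

Determining the block sizes for each eigenvalue:
  λ = -5: 2 blocks summing to 3 forces exactly one block of size 2 and the rest size 1 → block sizes [2, 1]

Assembling the blocks gives a Jordan form
J =
  [-5,  1,  0]
  [ 0, -5,  0]
  [ 0,  0, -5]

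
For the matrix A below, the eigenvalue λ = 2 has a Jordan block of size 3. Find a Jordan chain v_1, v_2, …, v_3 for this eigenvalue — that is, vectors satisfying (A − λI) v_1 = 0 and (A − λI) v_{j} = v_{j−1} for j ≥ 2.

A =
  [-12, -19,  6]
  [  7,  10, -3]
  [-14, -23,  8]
A Jordan chain for λ = 2 of length 3:
v_1 = (-21, 0, -49)ᵀ
v_2 = (-14, 7, -14)ᵀ
v_3 = (1, 0, 0)ᵀ

Let N = A − (2)·I. We want v_3 with N^3 v_3 = 0 but N^2 v_3 ≠ 0; then v_{j-1} := N · v_j for j = 3, …, 2.

Pick v_3 = (1, 0, 0)ᵀ.
Then v_2 = N · v_3 = (-14, 7, -14)ᵀ.
Then v_1 = N · v_2 = (-21, 0, -49)ᵀ.

Sanity check: (A − (2)·I) v_1 = (0, 0, 0)ᵀ = 0. ✓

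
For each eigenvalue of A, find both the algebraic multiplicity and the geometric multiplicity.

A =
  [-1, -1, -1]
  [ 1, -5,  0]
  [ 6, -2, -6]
λ = -4: alg = 3, geom = 1

Step 1 — factor the characteristic polynomial to read off the algebraic multiplicities:
  χ_A(x) = (x + 4)^3

Step 2 — compute geometric multiplicities via the rank-nullity identity g(λ) = n − rank(A − λI):
  rank(A − (-4)·I) = 2, so dim ker(A − (-4)·I) = n − 2 = 1

Summary:
  λ = -4: algebraic multiplicity = 3, geometric multiplicity = 1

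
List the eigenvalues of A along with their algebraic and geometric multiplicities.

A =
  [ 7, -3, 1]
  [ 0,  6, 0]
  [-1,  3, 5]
λ = 6: alg = 3, geom = 2

Step 1 — factor the characteristic polynomial to read off the algebraic multiplicities:
  χ_A(x) = (x - 6)^3

Step 2 — compute geometric multiplicities via the rank-nullity identity g(λ) = n − rank(A − λI):
  rank(A − (6)·I) = 1, so dim ker(A − (6)·I) = n − 1 = 2

Summary:
  λ = 6: algebraic multiplicity = 3, geometric multiplicity = 2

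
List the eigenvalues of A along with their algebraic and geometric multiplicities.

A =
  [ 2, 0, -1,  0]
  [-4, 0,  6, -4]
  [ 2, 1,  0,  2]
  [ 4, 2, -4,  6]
λ = 2: alg = 4, geom = 2

Step 1 — factor the characteristic polynomial to read off the algebraic multiplicities:
  χ_A(x) = (x - 2)^4

Step 2 — compute geometric multiplicities via the rank-nullity identity g(λ) = n − rank(A − λI):
  rank(A − (2)·I) = 2, so dim ker(A − (2)·I) = n − 2 = 2

Summary:
  λ = 2: algebraic multiplicity = 4, geometric multiplicity = 2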